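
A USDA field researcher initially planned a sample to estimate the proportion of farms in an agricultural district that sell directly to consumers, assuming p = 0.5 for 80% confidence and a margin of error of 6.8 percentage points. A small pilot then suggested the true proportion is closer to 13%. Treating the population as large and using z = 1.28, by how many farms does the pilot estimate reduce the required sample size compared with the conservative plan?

48

Conservative (p = 0.5): n = 1.28² × 0.25 / 0.068² ≈ 88.58 → 89.
Using p = 0.13: p(1−p) = 0.1131, so n = 1.28² × 0.1131 / 0.068² ≈ 40.07 → 41.
Reduction: 89 − 41 = 48.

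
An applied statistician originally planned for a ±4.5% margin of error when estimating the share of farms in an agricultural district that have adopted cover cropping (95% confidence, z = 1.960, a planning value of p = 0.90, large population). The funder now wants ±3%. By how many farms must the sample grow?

At ±4.5%: n = 1.960² × 0.0900 / 0.045² ≈ 170.74 → 171.
At ±3%: n = 1.960² × 0.0900 / 0.030² ≈ 384.16 → 385.
Additional respondents: 385 − 171 = 214.

214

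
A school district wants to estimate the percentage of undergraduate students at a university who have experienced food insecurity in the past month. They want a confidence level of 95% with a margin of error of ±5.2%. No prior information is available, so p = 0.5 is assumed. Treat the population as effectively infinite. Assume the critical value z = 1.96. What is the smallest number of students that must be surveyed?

356

With p = 0.5, p(1−p) = 0.25.
n = z²·p(1−p)/E² = 1.96² × 0.2500 / 0.052² = 3.8416 × 0.2500 / 0.002704 ≈ 355.18.
Rounding up gives n = 356.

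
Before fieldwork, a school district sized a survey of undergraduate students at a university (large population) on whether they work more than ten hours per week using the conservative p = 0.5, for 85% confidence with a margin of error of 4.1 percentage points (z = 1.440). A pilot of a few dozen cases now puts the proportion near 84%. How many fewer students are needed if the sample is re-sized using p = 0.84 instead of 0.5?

Conservative (p = 0.5): n = 1.440² × 0.25 / 0.041² ≈ 308.39 → 309.
Using p = 0.84: p(1−p) = 0.1344, so n = 1.440² × 0.1344 / 0.041² ≈ 165.79 → 166.
Reduction: 309 − 166 = 143.

143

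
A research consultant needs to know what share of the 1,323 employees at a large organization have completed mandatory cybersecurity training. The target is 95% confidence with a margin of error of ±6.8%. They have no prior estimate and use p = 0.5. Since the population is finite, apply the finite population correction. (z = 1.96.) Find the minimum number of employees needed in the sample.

180

Unadjusted: n₀ = 1.96² × 0.50 × 0.50 / 0.068² ≈ 207.70, so n₀ = 208.
Finite population correction with N = 1,323: n = n₀ / (1 + (n₀−1)/N) = 208 / (1 + 207/1323) = 208 / 1.1565 ≈ 179.86.
Rounding up, n = 180.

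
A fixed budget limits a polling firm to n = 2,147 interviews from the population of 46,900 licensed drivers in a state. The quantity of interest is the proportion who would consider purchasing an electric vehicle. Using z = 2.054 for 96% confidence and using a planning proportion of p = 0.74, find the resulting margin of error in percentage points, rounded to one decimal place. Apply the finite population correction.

Finite-population factor: (N−n)/(N−1) = (46900−2147)/(46900−1) = 0.9542.
SE(p̂) = √[p(1−p)/n · (N−n)/(N−1)] = √[0.1924/2147 × 0.9542] = 0.00925.
E = z × SE = 2.054 × 0.00925 = 0.01899 ≈ 1.9 percentage points.

1.9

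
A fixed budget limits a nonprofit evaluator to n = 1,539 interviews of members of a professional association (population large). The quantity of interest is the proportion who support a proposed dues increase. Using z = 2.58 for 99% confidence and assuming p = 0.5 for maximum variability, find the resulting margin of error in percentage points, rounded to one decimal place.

3.3

SE(p̂) = √[p(1−p)/n] = √[0.2500/1539] = 0.01275.
E = z × SE = 2.58 × 0.01275 = 0.03288, or 3.3 percentage points.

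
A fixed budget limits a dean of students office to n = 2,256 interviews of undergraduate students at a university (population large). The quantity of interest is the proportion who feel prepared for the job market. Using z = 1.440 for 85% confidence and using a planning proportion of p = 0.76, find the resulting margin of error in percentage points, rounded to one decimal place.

1.3

SE(p̂) = √[p(1−p)/n] = √[0.1824/2256] = 0.00899.
E = z × SE = 1.440 × 0.00899 = 0.01295, or 1.3 percentage points.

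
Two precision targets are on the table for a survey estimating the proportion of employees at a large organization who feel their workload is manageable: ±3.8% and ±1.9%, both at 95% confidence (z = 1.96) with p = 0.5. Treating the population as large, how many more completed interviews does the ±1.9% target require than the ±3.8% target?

1995

At ±3.8%: n = 1.96² × 0.2500 / 0.038² ≈ 665.10 → 666.
At ±1.9%: n = 1.96² × 0.2500 / 0.019² ≈ 2660.39 → 2661.
Additional respondents: 2661 − 666 = 1995.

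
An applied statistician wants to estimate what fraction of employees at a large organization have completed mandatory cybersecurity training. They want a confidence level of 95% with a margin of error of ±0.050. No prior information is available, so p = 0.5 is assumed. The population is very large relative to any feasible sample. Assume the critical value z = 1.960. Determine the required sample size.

385

With p = 0.5, p(1−p) = 0.25.
n = z²·p(1−p)/E² = 1.960² × 0.2500 / 0.050² = 3.8416 × 0.2500 / 0.002500 ≈ 384.16.
Rounding up gives n = 385.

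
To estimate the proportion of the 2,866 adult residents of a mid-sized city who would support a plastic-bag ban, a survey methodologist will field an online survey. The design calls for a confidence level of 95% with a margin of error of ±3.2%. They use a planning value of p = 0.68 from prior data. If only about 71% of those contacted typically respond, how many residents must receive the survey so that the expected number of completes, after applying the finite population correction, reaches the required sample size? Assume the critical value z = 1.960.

896

Completed interviews needed (unadjusted): n₀ = 1.960² × 0.2176 / 0.032² ≈ 816.34 → 817.
FPC for N = 2,866: n = 817 / (1 + 816/2866) = 817 / 1.2847 ≈ 635.94 → 636.
At a 71% response rate, contacts needed = 636 / 0.71 ≈ 895.77 → 896.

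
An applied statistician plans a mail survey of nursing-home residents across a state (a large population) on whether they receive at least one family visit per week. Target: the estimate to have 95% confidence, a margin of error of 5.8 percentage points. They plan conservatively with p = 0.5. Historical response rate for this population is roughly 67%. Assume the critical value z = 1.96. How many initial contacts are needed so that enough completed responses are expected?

Completed interviews needed: n₀ = 1.96² × 0.2500 / 0.058² ≈ 285.49 → 286.
At a 67% response rate, contacts needed = 286 / 0.67 ≈ 426.87 → 427.

427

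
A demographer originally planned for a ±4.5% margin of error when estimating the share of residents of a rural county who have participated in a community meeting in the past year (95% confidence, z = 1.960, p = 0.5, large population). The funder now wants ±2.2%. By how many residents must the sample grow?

At ±4.5%: n = 1.960² × 0.2500 / 0.045² ≈ 474.27 → 475.
At ±2.2%: n = 1.960² × 0.2500 / 0.022² ≈ 1984.30 → 1985.
Additional respondents: 1985 − 475 = 1510.

1510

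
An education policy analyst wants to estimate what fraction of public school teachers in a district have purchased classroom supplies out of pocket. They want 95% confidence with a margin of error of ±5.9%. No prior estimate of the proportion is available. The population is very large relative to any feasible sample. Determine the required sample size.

276

For 95% confidence, z = 1.96.
With no prior estimate, use p = 0.5, giving p(1−p) = 0.25.
n = z²·p(1−p)/E² = 1.96² × 0.2500 / 0.059² = 3.8416 × 0.2500 / 0.003481 ≈ 275.90.
Rounding up gives n = 276.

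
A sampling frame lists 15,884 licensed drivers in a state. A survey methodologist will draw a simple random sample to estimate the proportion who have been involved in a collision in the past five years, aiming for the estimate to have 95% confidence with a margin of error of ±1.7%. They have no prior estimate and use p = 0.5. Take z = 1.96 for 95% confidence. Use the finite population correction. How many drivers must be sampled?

Unadjusted: n₀ = 1.96² × 0.50 × 0.50 / 0.017² ≈ 3323.18, so n₀ = 3324.
Finite population correction with N = 15,884: n = n₀ / (1 + (n₀−1)/N) = 3324 / (1 + 3323/15884) = 3324 / 1.2092 ≈ 2748.92.
Rounding up, n = 2749.

2749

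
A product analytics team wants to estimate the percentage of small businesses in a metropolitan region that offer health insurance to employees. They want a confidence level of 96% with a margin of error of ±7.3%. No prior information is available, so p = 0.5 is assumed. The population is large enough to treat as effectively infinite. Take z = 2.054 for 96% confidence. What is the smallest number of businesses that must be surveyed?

With p = 0.5, p(1−p) = 0.25.
n = z²·p(1−p)/E² = 2.054² × 0.2500 / 0.073² = 4.2189 × 0.2500 / 0.005329 ≈ 197.92.
Rounding up gives n = 198.

198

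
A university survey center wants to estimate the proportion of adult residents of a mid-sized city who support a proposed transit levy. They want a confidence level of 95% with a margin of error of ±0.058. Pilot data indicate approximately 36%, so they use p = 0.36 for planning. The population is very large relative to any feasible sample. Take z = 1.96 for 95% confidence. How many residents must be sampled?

264

With p = 0.36, p(1−p) = 0.2304.
n = z²·p(1−p)/E² = 1.96² × 0.2304 / 0.058² = 3.8416 × 0.2304 / 0.003364 ≈ 263.11.
Rounding up gives n = 264.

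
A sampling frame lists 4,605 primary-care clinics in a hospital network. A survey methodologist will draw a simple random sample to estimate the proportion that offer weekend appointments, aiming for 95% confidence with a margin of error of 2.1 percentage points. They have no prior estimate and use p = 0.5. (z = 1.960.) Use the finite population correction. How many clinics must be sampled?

1479

Unadjusted: n₀ = 1.960² × 0.50 × 0.50 / 0.021² ≈ 2177.78, so n₀ = 2178.
Finite population correction with N = 4,605: n = n₀ / (1 + (n₀−1)/N) = 2178 / (1 + 2177/4605) = 2178 / 1.4727 ≈ 1478.87.
Rounding up, n = 1479.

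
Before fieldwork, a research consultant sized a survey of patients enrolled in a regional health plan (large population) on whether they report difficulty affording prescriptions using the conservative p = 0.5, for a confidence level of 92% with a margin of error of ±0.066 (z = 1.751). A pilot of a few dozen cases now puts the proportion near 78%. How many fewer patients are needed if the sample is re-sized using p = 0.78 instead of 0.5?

55

Conservative (p = 0.5): n = 1.751² × 0.25 / 0.066² ≈ 175.96 → 176.
Using p = 0.78: p(1−p) = 0.1716, so n = 1.751² × 0.1716 / 0.066² ≈ 120.78 → 121.
Reduction: 176 − 121 = 55.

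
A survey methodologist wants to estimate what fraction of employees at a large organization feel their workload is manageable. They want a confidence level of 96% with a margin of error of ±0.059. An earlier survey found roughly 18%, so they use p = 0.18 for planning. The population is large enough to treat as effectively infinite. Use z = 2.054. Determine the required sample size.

179

With p = 0.18, p(1−p) = 0.1476.
n = z²·p(1−p)/E² = 2.054² × 0.1476 / 0.059² = 4.2189 × 0.1476 / 0.003481 ≈ 178.89.
Rounding up gives n = 179.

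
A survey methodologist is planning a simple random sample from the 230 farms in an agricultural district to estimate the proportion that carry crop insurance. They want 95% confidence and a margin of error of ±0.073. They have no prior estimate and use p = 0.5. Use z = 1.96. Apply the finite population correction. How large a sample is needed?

102

Unadjusted: n₀ = 1.96² × 0.50 × 0.50 / 0.073² ≈ 180.22, so n₀ = 181.
Finite population correction with N = 230: n = n₀ / (1 + (n₀−1)/N) = 181 / (1 + 180/230) = 181 / 1.7826 ≈ 101.54.
Rounding up, n = 102.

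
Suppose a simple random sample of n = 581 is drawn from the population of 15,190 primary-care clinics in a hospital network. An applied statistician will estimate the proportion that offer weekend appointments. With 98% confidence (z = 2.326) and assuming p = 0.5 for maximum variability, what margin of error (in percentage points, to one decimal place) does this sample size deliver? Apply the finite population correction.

4.7

Finite-population factor: (N−n)/(N−1) = (15190−581)/(15190−1) = 0.9618.
SE(p̂) = √[p(1−p)/n · (N−n)/(N−1)] = √[0.2500/581 × 0.9618] = 0.02034.
E = z × SE = 2.326 × 0.02034 = 0.04732 ≈ 4.7 percentage points.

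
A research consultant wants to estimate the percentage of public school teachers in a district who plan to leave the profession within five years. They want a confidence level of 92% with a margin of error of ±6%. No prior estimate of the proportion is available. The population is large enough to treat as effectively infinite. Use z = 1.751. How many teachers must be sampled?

213

With no prior estimate, use p = 0.5, giving p(1−p) = 0.25.
n = z²·p(1−p)/E² = 1.751² × 0.2500 / 0.060² = 3.0660 × 0.2500 / 0.003600 ≈ 212.92.
Rounding up gives n = 213.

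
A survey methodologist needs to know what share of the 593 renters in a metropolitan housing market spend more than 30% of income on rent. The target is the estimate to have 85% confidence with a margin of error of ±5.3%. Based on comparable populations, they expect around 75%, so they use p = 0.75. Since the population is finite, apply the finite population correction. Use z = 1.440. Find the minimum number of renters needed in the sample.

Unadjusted: n₀ = 1.440² × 0.75 × 0.25 / 0.053² ≈ 138.41, so n₀ = 139.
Finite population correction with N = 593: n = n₀ / (1 + (n₀−1)/N) = 139 / (1 + 138/593) = 139 / 1.2327 ≈ 112.76.
Rounding up, n = 113.

113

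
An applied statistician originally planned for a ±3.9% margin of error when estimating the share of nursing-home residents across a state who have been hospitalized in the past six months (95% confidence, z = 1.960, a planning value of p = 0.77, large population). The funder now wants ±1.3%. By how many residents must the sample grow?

At ±3.9%: n = 1.960² × 0.1771 / 0.039² ≈ 447.30 → 448.
At ±1.3%: n = 1.960² × 0.1771 / 0.013² ≈ 4025.72 → 4026.
Additional respondents: 4026 − 448 = 3578.

3578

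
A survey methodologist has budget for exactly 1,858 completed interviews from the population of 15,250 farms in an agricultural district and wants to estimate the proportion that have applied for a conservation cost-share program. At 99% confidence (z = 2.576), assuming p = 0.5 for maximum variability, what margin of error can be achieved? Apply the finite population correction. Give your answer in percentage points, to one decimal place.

2.8

Finite-population factor: (N−n)/(N−1) = (15250−1858)/(15250−1) = 0.8782.
SE(p̂) = √[p(1−p)/n · (N−n)/(N−1)] = √[0.2500/1858 × 0.8782] = 0.01087.
E = z × SE = 2.576 × 0.01087 = 0.02800 ≈ 2.8 percentage points.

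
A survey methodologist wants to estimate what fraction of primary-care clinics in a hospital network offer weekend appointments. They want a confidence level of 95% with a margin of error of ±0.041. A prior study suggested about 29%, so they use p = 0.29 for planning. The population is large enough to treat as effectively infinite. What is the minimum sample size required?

For 95% confidence, z = 1.960.
With p = 0.29, p(1−p) = 0.2059.
n = z²·p(1−p)/E² = 1.960² × 0.2059 / 0.041² = 3.8416 × 0.2059 / 0.001681 ≈ 470.54.
Rounding up gives n = 471.

471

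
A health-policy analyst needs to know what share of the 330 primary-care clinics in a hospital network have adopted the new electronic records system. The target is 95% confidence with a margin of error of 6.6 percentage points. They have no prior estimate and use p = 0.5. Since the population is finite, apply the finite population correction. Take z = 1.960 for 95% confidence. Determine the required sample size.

Unadjusted: n₀ = 1.960² × 0.50 × 0.50 / 0.066² ≈ 220.48, so n₀ = 221.
Finite population correction with N = 330: n = n₀ / (1 + (n₀−1)/N) = 221 / (1 + 220/330) = 221 / 1.6667 ≈ 132.60.
Rounding up, n = 133.

133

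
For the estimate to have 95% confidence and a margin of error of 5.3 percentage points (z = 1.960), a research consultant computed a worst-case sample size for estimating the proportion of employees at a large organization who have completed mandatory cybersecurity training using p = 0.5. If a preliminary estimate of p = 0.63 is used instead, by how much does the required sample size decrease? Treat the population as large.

Conservative (p = 0.5): n = 1.960² × 0.25 / 0.053² ≈ 341.90 → 342.
Using p = 0.63: p(1−p) = 0.2331, so n = 1.960² × 0.2331 / 0.053² ≈ 318.79 → 319.
Reduction: 342 − 319 = 23.

23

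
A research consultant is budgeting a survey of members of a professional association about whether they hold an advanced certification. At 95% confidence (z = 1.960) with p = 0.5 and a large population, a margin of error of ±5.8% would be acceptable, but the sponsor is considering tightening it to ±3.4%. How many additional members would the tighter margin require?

At ±5.8%: n = 1.960² × 0.2500 / 0.058² ≈ 285.49 → 286.
At ±3.4%: n = 1.960² × 0.2500 / 0.034² ≈ 830.80 → 831.
Additional respondents: 831 − 286 = 545.

545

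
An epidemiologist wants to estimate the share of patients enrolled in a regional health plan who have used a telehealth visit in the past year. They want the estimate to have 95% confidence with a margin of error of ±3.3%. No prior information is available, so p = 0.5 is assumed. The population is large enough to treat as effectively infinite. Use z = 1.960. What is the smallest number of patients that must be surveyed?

882

With p = 0.5, p(1−p) = 0.25.
n = z²·p(1−p)/E² = 1.960² × 0.2500 / 0.033² = 3.8416 × 0.2500 / 0.001089 ≈ 881.91.
Rounding up gives n = 882.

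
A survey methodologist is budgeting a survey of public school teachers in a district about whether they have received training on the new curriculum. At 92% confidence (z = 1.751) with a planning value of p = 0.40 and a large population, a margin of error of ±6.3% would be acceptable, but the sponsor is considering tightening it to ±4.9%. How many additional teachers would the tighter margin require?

121

At ±6.3%: n = 1.751² × 0.2400 / 0.063² ≈ 185.40 → 186.
At ±4.9%: n = 1.751² × 0.2400 / 0.049² ≈ 306.47 → 307.
Additional respondents: 307 − 186 = 121.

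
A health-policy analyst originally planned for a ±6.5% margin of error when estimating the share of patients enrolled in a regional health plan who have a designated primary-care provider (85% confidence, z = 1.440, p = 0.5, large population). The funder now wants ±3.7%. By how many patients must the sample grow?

256

At ±6.5%: n = 1.440² × 0.2500 / 0.065² ≈ 122.70 → 123.
At ±3.7%: n = 1.440² × 0.2500 / 0.037² ≈ 378.67 → 379.
Additional respondents: 379 − 123 = 256.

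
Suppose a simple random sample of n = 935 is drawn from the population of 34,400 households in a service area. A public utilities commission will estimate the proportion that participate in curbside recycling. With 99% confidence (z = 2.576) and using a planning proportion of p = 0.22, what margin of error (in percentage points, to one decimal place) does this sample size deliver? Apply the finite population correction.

Finite-population factor: (N−n)/(N−1) = (34400−935)/(34400−1) = 0.9728.
SE(p̂) = √[p(1−p)/n · (N−n)/(N−1)] = √[0.1716/935 × 0.9728] = 0.01336.
E = z × SE = 2.576 × 0.01336 = 0.03442 ≈ 3.4 percentage points.

3.4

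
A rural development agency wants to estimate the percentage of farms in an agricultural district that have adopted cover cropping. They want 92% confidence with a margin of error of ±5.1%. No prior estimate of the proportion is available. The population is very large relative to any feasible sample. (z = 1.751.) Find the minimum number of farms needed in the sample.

With no prior estimate, use p = 0.5, giving p(1−p) = 0.25.
n = z²·p(1−p)/E² = 1.751² × 0.2500 / 0.051² = 3.0660 × 0.2500 / 0.002601 ≈ 294.69.
Rounding up gives n = 295.

295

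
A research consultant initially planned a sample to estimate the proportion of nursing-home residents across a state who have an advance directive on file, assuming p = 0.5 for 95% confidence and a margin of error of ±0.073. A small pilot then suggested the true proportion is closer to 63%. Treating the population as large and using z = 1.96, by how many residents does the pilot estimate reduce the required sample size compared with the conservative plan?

Conservative (p = 0.5): n = 1.96² × 0.25 / 0.073² ≈ 180.22 → 181.
Using p = 0.63: p(1−p) = 0.2331, so n = 1.96² × 0.2331 / 0.073² ≈ 168.04 → 169.
Reduction: 181 − 169 = 12.

12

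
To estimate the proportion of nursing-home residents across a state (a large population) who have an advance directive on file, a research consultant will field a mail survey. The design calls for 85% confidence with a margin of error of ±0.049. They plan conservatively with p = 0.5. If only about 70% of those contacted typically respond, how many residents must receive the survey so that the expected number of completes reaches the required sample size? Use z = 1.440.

Completed interviews needed: n₀ = 1.440² × 0.2500 / 0.049² ≈ 215.91 → 216.
At a 70% response rate, contacts needed = 216 / 0.70 ≈ 308.57 → 309.

309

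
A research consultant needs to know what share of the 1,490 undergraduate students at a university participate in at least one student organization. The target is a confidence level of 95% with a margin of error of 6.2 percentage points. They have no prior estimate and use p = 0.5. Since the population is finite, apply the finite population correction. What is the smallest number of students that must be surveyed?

215

For 95% confidence, z = 1.96.
Unadjusted: n₀ = 1.96² × 0.50 × 0.50 / 0.062² ≈ 249.84, so n₀ = 250.
Finite population correction with N = 1,490: n = n₀ / (1 + (n₀−1)/N) = 250 / (1 + 249/1490) = 250 / 1.1671 ≈ 214.20.
Rounding up, n = 215.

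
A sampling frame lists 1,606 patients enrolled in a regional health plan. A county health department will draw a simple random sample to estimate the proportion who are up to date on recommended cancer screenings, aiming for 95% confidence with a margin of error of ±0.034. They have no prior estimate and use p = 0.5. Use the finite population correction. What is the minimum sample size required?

For 95% confidence, z = 1.960.
Unadjusted: n₀ = 1.960² × 0.50 × 0.50 / 0.034² ≈ 830.80, so n₀ = 831.
Finite population correction with N = 1,606: n = n₀ / (1 + (n₀−1)/N) = 831 / (1 + 830/1606) = 831 / 1.5168 ≈ 547.86.
Rounding up, n = 548.

548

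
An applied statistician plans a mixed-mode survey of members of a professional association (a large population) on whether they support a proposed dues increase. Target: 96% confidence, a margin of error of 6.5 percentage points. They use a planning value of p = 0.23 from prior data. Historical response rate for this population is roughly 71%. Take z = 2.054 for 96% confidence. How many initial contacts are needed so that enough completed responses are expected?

Completed interviews needed: n₀ = 2.054² × 0.1771 / 0.065² ≈ 176.84 → 177.
At a 71% response rate, contacts needed = 177 / 0.71 ≈ 249.30 → 250.

250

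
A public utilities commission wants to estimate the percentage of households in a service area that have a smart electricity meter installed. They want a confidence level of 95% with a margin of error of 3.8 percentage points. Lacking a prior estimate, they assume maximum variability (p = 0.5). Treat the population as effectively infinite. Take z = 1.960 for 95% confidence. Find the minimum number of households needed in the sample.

666

With p = 0.5, p(1−p) = 0.25.
n = z²·p(1−p)/E² = 1.960² × 0.2500 / 0.038² = 3.8416 × 0.2500 / 0.001444 ≈ 665.10.
Rounding up gives n = 666.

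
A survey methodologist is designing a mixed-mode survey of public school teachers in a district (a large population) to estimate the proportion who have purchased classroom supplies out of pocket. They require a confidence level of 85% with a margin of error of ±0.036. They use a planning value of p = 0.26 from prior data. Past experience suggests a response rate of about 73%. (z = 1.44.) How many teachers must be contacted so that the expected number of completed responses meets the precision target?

Completed interviews needed: n₀ = 1.44² × 0.1924 / 0.036² ≈ 307.84 → 308.
At a 73% response rate, contacts needed = 308 / 0.73 ≈ 421.92 → 422.

422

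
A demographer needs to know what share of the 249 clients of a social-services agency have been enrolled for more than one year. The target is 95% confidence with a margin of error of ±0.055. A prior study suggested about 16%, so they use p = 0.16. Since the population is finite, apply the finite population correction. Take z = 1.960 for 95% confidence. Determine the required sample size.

102

Unadjusted: n₀ = 1.960² × 0.16 × 0.84 / 0.055² ≈ 170.68, so n₀ = 171.
Finite population correction with N = 249: n = n₀ / (1 + (n₀−1)/N) = 171 / (1 + 170/249) = 171 / 1.6827 ≈ 101.62.
Rounding up, n = 102.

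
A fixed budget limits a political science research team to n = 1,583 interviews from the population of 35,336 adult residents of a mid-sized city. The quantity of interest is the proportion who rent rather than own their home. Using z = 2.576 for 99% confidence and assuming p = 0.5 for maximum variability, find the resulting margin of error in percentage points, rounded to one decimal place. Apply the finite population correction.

Finite-population factor: (N−n)/(N−1) = (35336−1583)/(35336−1) = 0.9552.
SE(p̂) = √[p(1−p)/n · (N−n)/(N−1)] = √[0.2500/1583 × 0.9552] = 0.01228.
E = z × SE = 2.576 × 0.01228 = 0.03164 ≈ 3.2 percentage points.

3.2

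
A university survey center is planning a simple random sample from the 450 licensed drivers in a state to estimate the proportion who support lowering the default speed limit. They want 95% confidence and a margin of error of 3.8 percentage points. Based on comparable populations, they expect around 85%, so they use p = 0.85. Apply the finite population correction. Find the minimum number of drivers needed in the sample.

For 95% confidence, z = 1.96.
Unadjusted: n₀ = 1.96² × 0.85 × 0.15 / 0.038² ≈ 339.20, so n₀ = 340.
Finite population correction with N = 450: n = n₀ / (1 + (n₀−1)/N) = 340 / (1 + 339/450) = 340 / 1.7533 ≈ 193.92.
Rounding up, n = 194.

194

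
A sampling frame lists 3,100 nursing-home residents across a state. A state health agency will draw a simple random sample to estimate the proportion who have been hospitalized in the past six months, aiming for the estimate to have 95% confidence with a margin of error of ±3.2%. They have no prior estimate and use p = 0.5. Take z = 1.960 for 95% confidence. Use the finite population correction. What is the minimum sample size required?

Unadjusted: n₀ = 1.960² × 0.50 × 0.50 / 0.032² ≈ 937.89, so n₀ = 938.
Finite population correction with N = 3,100: n = n₀ / (1 + (n₀−1)/N) = 938 / (1 + 937/3100) = 938 / 1.3023 ≈ 720.29.
Rounding up, n = 721.

721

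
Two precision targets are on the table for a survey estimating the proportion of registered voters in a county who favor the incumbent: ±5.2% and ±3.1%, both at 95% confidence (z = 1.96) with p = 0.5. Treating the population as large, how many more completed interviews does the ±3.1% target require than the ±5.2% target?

At ±5.2%: n = 1.96² × 0.2500 / 0.052² ≈ 355.18 → 356.
At ±3.1%: n = 1.96² × 0.2500 / 0.031² ≈ 999.38 → 1000.
Additional respondents: 1000 − 356 = 644.

644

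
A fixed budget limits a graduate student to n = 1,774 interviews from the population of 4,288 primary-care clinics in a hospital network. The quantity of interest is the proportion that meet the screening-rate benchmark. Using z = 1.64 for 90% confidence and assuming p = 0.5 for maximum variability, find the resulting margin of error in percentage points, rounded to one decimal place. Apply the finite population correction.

1.5

Finite-population factor: (N−n)/(N−1) = (4288−1774)/(4288−1) = 0.5864.
SE(p̂) = √[p(1−p)/n · (N−n)/(N−1)] = √[0.2500/1774 × 0.5864] = 0.00909.
E = z × SE = 1.64 × 0.00909 = 0.01491 ≈ 1.5 percentage points.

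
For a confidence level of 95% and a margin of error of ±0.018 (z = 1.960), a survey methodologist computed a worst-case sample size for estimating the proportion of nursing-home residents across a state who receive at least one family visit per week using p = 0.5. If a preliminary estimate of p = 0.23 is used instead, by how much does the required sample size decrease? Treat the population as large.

Conservative (p = 0.5): n = 1.960² × 0.25 / 0.018² ≈ 2964.20 → 2965.
Using p = 0.23: p(1−p) = 0.1771, so n = 1.960² × 0.1771 / 0.018² ≈ 2099.84 → 2100.
Reduction: 2965 − 2100 = 865.

865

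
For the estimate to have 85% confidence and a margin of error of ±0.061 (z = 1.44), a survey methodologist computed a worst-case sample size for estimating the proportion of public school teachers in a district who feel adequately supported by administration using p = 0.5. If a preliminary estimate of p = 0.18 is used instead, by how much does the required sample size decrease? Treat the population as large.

57

Conservative (p = 0.5): n = 1.44² × 0.25 / 0.061² ≈ 139.32 → 140.
Using p = 0.18: p(1−p) = 0.1476, so n = 1.44² × 0.1476 / 0.061² ≈ 82.25 → 83.
Reduction: 140 − 83 = 57.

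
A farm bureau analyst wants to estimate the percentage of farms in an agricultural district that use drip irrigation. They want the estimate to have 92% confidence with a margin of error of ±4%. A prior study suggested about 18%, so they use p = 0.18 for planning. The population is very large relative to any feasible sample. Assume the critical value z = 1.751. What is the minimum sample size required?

With p = 0.18, p(1−p) = 0.1476.
n = z²·p(1−p)/E² = 1.751² × 0.1476 / 0.040² = 3.0660 × 0.1476 / 0.001600 ≈ 282.84.
Rounding up gives n = 283.

283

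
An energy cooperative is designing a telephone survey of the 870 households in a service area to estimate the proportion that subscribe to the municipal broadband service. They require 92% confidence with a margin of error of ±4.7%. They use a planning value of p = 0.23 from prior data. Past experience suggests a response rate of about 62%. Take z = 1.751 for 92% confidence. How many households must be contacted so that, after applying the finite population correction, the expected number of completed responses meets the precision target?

310

Completed interviews needed (unadjusted): n₀ = 1.751² × 0.1771 / 0.047² ≈ 245.81 → 246.
FPC for N = 870: n = 246 / (1 + 245/870) = 246 / 1.2816 ≈ 191.95 → 192.
At a 62% response rate, contacts needed = 192 / 0.62 ≈ 309.68 → 310.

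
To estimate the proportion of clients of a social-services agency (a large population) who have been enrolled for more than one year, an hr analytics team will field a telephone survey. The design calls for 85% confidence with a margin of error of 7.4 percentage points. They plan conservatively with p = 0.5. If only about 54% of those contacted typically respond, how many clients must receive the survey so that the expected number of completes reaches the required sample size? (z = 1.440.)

Completed interviews needed: n₀ = 1.440² × 0.2500 / 0.074² ≈ 94.67 → 95.
At a 54% response rate, contacts needed = 95 / 0.54 ≈ 175.93 → 176.

176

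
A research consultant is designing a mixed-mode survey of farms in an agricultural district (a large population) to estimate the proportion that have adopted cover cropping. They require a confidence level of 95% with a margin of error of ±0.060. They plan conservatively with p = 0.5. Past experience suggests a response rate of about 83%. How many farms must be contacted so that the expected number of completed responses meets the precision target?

322

For 95% confidence, z = 1.96.
Completed interviews needed: n₀ = 1.96² × 0.2500 / 0.060² ≈ 266.78 → 267.
At an 83% response rate, contacts needed = 267 / 0.83 ≈ 321.69 → 322.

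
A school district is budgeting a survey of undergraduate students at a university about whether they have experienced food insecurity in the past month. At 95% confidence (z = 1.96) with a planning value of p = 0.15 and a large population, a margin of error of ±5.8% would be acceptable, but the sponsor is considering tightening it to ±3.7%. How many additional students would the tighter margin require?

212

At ±5.8%: n = 1.96² × 0.1275 / 0.058² ≈ 145.60 → 146.
At ±3.7%: n = 1.96² × 0.1275 / 0.037² ≈ 357.78 → 358.
Additional respondents: 358 − 146 = 212.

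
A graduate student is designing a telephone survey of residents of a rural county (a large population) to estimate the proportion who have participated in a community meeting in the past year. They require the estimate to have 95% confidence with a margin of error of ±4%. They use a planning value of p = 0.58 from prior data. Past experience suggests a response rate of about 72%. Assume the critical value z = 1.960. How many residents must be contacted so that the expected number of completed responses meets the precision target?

Completed interviews needed: n₀ = 1.960² × 0.2436 / 0.040² ≈ 584.88 → 585.
At a 72% response rate, contacts needed = 585 / 0.72 ≈ 812.50 → 813.

813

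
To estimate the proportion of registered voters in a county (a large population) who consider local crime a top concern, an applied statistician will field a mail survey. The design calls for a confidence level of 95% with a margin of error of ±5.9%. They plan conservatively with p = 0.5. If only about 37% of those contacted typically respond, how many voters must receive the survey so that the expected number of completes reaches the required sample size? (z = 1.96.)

Completed interviews needed: n₀ = 1.96² × 0.2500 / 0.059² ≈ 275.90 → 276.
At a 37% response rate, contacts needed = 276 / 0.37 ≈ 745.95 → 746.

746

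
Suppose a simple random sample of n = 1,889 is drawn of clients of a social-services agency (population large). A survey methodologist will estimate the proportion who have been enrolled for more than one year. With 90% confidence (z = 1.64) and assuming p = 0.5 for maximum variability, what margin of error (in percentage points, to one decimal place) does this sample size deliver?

SE(p̂) = √[p(1−p)/n] = √[0.2500/1889] = 0.01150.
E = z × SE = 1.64 × 0.01150 = 0.01887, or 1.9 percentage points.

1.9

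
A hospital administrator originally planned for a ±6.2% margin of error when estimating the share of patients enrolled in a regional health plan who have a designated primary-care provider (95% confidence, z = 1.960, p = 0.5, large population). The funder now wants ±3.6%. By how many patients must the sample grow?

At ±6.2%: n = 1.960² × 0.2500 / 0.062² ≈ 249.84 → 250.
At ±3.6%: n = 1.960² × 0.2500 / 0.036² ≈ 741.05 → 742.
Additional respondents: 742 − 250 = 492.

492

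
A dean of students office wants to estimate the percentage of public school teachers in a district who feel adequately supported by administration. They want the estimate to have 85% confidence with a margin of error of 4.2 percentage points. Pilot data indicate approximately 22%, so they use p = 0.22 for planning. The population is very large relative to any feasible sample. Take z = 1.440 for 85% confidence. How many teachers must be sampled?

202

With p = 0.22, p(1−p) = 0.1716.
n = z²·p(1−p)/E² = 1.440² × 0.1716 / 0.042² = 2.0736 × 0.1716 / 0.001764 ≈ 201.72.
Rounding up gives n = 202.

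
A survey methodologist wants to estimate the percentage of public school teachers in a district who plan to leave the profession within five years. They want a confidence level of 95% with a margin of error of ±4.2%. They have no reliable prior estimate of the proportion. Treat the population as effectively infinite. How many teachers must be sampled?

545

For 95% confidence, z = 1.960.
With no prior estimate, use p = 0.5, giving p(1−p) = 0.25.
n = z²·p(1−p)/E² = 1.960² × 0.2500 / 0.042² = 3.8416 × 0.2500 / 0.001764 ≈ 544.44.
Rounding up gives n = 545.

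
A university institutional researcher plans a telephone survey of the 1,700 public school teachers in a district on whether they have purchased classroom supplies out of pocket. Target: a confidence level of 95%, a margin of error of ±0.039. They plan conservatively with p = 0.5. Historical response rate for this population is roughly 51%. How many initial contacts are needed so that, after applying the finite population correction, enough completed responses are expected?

904

For 95% confidence, z = 1.960.
Completed interviews needed (unadjusted): n₀ = 1.960² × 0.2500 / 0.039² ≈ 631.43 → 632.
FPC for N = 1,700: n = 632 / (1 + 631/1700) = 632 / 1.3712 ≈ 460.92 → 461.
At a 51% response rate, contacts needed = 461 / 0.51 ≈ 903.92 → 904.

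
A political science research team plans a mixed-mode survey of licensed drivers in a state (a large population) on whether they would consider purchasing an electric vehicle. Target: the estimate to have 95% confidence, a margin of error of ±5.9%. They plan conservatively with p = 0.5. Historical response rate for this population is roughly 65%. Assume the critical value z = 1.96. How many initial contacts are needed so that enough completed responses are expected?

425

Completed interviews needed: n₀ = 1.96² × 0.2500 / 0.059² ≈ 275.90 → 276.
At a 65% response rate, contacts needed = 276 / 0.65 ≈ 424.62 → 425.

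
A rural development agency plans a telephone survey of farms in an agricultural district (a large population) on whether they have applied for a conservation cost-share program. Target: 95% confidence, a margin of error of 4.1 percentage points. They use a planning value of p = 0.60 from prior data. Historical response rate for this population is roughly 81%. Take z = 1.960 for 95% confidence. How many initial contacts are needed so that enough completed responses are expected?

Completed interviews needed: n₀ = 1.960² × 0.2400 / 0.041² ≈ 548.47 → 549.
At an 81% response rate, contacts needed = 549 / 0.81 ≈ 677.78 → 678.

678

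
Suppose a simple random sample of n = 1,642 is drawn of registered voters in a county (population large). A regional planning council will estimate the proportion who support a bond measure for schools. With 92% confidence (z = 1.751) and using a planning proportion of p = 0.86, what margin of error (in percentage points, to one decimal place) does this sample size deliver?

SE(p̂) = √[p(1−p)/n] = √[0.1204/1642] = 0.00856.
E = z × SE = 1.751 × 0.00856 = 0.01499, or 1.5 percentage points.

1.5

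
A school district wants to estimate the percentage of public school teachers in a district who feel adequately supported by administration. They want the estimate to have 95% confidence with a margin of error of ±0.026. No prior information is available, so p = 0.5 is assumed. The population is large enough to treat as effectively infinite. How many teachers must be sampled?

For 95% confidence, z = 1.960.
With p = 0.5, p(1−p) = 0.25.
n = z²·p(1−p)/E² = 1.960² × 0.2500 / 0.026² = 3.8416 × 0.2500 / 0.000676 ≈ 1420.71.
Rounding up gives n = 1421.

1421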